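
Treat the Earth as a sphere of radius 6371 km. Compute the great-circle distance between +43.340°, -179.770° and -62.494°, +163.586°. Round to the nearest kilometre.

11862 km

Δλ = 163.586 − -179.770 = 343.356°; wrapped into (−180°, 180°]: -16.644°.
Δφ = -62.494 − 43.340 = -105.834°.
a = sin²(Δφ/2) + cos φ₁ · cos φ₂ · sin²(Δλ/2) = 0.643462.
c = 2·atan2(√a, √(1−a)) = 1.86181 rad → d = 6371·c ≈ 11861.60 km.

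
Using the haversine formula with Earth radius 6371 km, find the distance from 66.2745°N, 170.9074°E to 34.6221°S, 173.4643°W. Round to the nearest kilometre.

Δλ = -173.4643 − 170.9074 = -344.3717°; wrapped into (−180°, 180°]: 15.6283°.
Δφ = -34.6221 − 66.2745 = -100.8966°.
a = sin²(Δφ/2) + cos φ₁ · cos φ₂ · sin²(Δλ/2) = 0.600639.
c = 2·atan2(√a, √(1−a)) = 1.77346 rad → d = 6371·c ≈ 11298.71 km.

11299 km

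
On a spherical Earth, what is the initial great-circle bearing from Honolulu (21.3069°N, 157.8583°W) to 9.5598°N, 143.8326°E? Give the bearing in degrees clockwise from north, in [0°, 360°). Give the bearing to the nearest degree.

268°

Δλ = 143.8326 − -157.8583 = 301.6909°; wrapped into (−180°, 180°]: -58.3091°.
θ = atan2( sin Δλ · cos φ₂ , cos φ₁ · sin φ₂ − sin φ₁ · cos φ₂ · cos Δλ )
  = atan2(-0.83908, -0.03351) = -92.287° → normalised to [0°, 360°): 267.713°.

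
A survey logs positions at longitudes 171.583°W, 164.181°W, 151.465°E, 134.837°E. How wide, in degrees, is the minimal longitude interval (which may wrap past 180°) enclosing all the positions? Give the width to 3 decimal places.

Sort the longitudes: -171.583°, -164.181°, +134.837°, +151.465°.
Eastward gaps between consecutive values (wrapping around): 7.402°, 299.018°, 16.628°, 36.952°.
Largest gap = 299.018° ⇒ minimal covering band is its complement: 360° − 299.018° = 60.982°.
Band runs from +134.837° eastward to -164.181°, crossing the antimeridian.

60.982°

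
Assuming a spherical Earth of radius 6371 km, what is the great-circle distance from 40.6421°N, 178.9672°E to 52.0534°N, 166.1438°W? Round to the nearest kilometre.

1701 km

Δλ = -166.1438 − 178.9672 = -345.1110°; wrapped into (−180°, 180°]: 14.8890°.
Δφ = 52.0534 − 40.6421 = 11.4113°.
a = sin²(Δφ/2) + cos φ₁ · cos φ₂ · sin²(Δλ/2) = 0.017717.
c = 2·atan2(√a, √(1−a)) = 0.26700 rad → d = 6371·c ≈ 1701.07 km.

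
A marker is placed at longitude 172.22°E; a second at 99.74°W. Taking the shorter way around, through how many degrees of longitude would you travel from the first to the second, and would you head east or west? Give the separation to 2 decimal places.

Raw difference: -99.74 − 172.22 = -271.96°.
Normalise into (−180°, 180°]: -271.96° + 360° = 88.04°.
Positive ⇒ the second point lies to the east; separation 88.04°.

88.04° east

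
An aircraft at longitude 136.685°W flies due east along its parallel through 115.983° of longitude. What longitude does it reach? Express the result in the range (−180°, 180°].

20.702°W

Start at -136.685°; shift +115.983° → -20.702°.
-20.702° already lies in (−180°, 180°].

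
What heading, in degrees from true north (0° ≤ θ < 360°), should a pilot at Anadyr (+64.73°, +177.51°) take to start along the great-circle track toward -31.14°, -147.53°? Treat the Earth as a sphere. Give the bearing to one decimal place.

150.2°

Δλ = -147.53 − 177.51 = -325.04°; wrapped into (−180°, 180°]: 34.96°.
θ = atan2( sin Δλ · cos φ₂ , cos φ₁ · sin φ₂ − sin φ₁ · cos φ₂ · cos Δλ )
  = atan2(0.49044, -0.85509) = 150.164° → normalised to [0°, 360°): 150.164°.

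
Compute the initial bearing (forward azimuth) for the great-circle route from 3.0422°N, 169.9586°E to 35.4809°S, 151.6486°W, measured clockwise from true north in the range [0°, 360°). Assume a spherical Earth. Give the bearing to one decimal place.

Δλ = -151.6486 − 169.9586 = -321.6072°; wrapped into (−180°, 180°]: 38.3928°.
θ = atan2( sin Δλ · cos φ₂ , cos φ₁ · sin φ₂ − sin φ₁ · cos φ₂ · cos Δλ )
  = atan2(0.50573, -0.61349) = 140.500° → normalised to [0°, 360°): 140.500°.

140.5°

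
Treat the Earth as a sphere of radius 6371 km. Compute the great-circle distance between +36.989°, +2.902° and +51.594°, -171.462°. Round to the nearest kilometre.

Δλ = -171.462 − 2.902 = -174.364°.
Δφ = 51.594 − 36.989 = 14.605°.
a = sin²(Δφ/2) + cos φ₁ · cos φ₂ · sin²(Δλ/2) = 0.511165.
c = 2·atan2(√a, √(1−a)) = 1.59313 rad → d = 6371·c ≈ 10149.82 km.

10150 km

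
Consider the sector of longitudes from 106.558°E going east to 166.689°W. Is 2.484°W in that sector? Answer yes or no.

No

Band width going east from +106.558° to -166.689°: ((-166.689 − 106.558) mod 360) = 86.753°.
Offset of -2.484° east of the west edge: ((-2.484 − 106.558) mod 360) = 250.958°.
250.958° > 86.753° ⇒ outside.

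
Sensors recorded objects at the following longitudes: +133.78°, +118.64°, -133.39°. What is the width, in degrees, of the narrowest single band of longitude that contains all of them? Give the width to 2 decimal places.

Sort the longitudes: -133.39°, +118.64°, +133.78°.
Eastward gaps between consecutive values (wrapping around): 252.03°, 15.14°, 92.83°.
Largest gap = 252.03° ⇒ minimal covering band is its complement: 360° − 252.03° = 107.97°.
Band runs from +118.64° eastward to -133.39°, crossing the antimeridian.

107.97°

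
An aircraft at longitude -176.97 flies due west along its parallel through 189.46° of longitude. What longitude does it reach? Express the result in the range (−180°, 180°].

Start at -176.97°; shift −189.46° → -366.43°.
-366.43° lies outside (−180°, 180°]; add 360° → -6.43°.

-6.43°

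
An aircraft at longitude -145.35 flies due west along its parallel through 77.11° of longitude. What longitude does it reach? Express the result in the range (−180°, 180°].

+137.54°

Start at -145.35°; shift −77.11° → -222.46°.
-222.46° lies outside (−180°, 180°]; add 360° → +137.54°.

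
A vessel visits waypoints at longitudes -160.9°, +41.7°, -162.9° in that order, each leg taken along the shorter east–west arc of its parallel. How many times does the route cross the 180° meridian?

Leg 1: -160.9° → +41.7°, shortest Δλ = -157.4° (west) — crosses 180°.
Leg 2: +41.7° → -162.9°, shortest Δλ = 155.4° (east) — crosses 180°.
Total crossings: 2.

2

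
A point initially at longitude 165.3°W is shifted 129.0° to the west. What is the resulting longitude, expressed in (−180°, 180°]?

65.7°E

Start at -165.3°; shift −129.0° → -294.3°.
-294.3° lies outside (−180°, 180°]; add 360° → +65.7°.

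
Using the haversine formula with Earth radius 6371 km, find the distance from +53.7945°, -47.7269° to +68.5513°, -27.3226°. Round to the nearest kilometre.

1951 km

Δλ = -27.3226 − -47.7269 = 20.4043°.
Δφ = 68.5513 − 53.7945 = 14.7568°.
a = sin²(Δφ/2) + cos φ₁ · cos φ₂ · sin²(Δλ/2) = 0.023268.
c = 2·atan2(√a, √(1−a)) = 0.30627 rad → d = 6371·c ≈ 1951.28 km.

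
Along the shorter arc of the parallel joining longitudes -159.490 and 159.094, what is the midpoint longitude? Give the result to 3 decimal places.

Signed shortest Δλ from -159.490° to +159.094° is -41.416°.
Midpoint longitude = -159.490° + (-41.416°)/2 = -159.490° − 20.708° = -180.198°.
Normalise into (−180°, 180°]: +179.802°.
(The naïve average (-159.490 + +159.094)/2 = -0.198° is on the wrong side of the globe.)

+179.802°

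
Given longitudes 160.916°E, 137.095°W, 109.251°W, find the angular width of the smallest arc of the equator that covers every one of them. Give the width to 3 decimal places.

89.833°

Sort the longitudes: -137.095°, -109.251°, +160.916°.
Eastward gaps between consecutive values (wrapping around): 27.844°, 270.167°, 61.989°.
Largest gap = 270.167° ⇒ minimal covering band is its complement: 360° − 270.167° = 89.833°.
Band runs from +160.916° eastward to -109.251°, crossing the antimeridian.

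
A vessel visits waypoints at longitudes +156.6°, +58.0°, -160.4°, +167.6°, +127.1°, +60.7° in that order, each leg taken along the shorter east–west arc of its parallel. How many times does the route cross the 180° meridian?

Leg 1: +156.6° → +58.0°, shortest Δλ = -98.6° (west) — does not cross 180°.
Leg 2: +58.0° → -160.4°, shortest Δλ = 141.6° (east) — crosses 180°.
Leg 3: -160.4° → +167.6°, shortest Δλ = -32.0° (west) — crosses 180°.
Leg 4: +167.6° → +127.1°, shortest Δλ = -40.5° (west) — does not cross 180°.
Leg 5: +127.1° → +60.7°, shortest Δλ = -66.4° (west) — does not cross 180°.
Total crossings: 2.

2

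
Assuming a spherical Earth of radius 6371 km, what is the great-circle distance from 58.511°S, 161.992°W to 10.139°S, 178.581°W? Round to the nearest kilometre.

5559 km

Δλ = -178.581 − -161.992 = -16.589°.
Δφ = -10.139 − -58.511 = 48.372°.
a = sin²(Δφ/2) + cos φ₁ · cos φ₂ · sin²(Δλ/2) = 0.178555.
c = 2·atan2(√a, √(1−a)) = 0.87253 rad → d = 6371·c ≈ 5558.89 km.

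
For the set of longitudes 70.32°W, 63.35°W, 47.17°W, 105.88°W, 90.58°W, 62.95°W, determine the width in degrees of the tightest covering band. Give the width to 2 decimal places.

Sort the longitudes: -105.88°, -90.58°, -70.32°, -63.35°, -62.95°, -47.17°.
Eastward gaps between consecutive values (wrapping around): 15.30°, 20.26°, 6.97°, 0.40°, 15.78°, 301.29°.
Largest gap = 301.29° ⇒ minimal covering band is its complement: 360° − 301.29° = 58.71°.
Band runs from -105.88° eastward to -47.17°.

58.71°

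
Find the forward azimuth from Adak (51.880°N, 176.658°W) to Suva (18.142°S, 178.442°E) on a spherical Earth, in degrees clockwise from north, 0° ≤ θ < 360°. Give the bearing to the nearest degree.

Δλ = 178.442 − -176.658 = 355.100°; wrapped into (−180°, 180°]: -4.900°.
θ = atan2( sin Δλ · cos φ₂ , cos φ₁ · sin φ₂ − sin φ₁ · cos φ₂ · cos Δλ )
  = atan2(-0.08117, -0.93709) = -175.049° → normalised to [0°, 360°): 184.951°.

185°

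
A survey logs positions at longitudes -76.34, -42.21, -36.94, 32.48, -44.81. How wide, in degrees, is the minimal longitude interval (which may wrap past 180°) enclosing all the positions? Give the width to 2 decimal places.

108.82°

Sort the longitudes: -76.34°, -44.81°, -42.21°, -36.94°, +32.48°.
Eastward gaps between consecutive values (wrapping around): 31.53°, 2.60°, 5.27°, 69.42°, 251.18°.
Largest gap = 251.18° ⇒ minimal covering band is its complement: 360° − 251.18° = 108.82°.
Band runs from -76.34° eastward to +32.48°.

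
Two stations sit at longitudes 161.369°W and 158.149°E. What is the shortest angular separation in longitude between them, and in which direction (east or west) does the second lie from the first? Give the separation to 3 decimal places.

Raw difference: 158.149 − -161.369 = 319.518°.
Normalise into (−180°, 180°]: 319.518° − 360° = -40.482°.
Negative ⇒ the second point lies to the west; separation 40.482°.

40.482° west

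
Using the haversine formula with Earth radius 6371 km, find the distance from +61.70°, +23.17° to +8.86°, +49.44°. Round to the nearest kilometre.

Δλ = 49.44 − 23.17 = 26.27°.
Δφ = 8.86 − 61.70 = -52.84°.
a = sin²(Δφ/2) + cos φ₁ · cos φ₂ · sin²(Δλ/2) = 0.222169.
c = 2·atan2(√a, √(1−a)) = 0.98164 rad → d = 6371·c ≈ 6254.01 km.

6254 km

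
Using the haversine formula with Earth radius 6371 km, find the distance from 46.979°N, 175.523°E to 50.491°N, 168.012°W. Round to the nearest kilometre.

1266 km

Δλ = -168.012 − 175.523 = -343.535°; wrapped into (−180°, 180°]: 16.465°.
Δφ = 50.491 − 46.979 = 3.512°.
a = sin²(Δφ/2) + cos φ₁ · cos φ₂ · sin²(Δλ/2) = 0.009839.
c = 2·atan2(√a, √(1−a)) = 0.19871 rad → d = 6371·c ≈ 1265.96 km.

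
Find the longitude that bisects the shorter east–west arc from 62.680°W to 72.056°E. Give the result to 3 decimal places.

Signed shortest Δλ from -62.680° to +72.056° is +134.736°.
Midpoint longitude = -62.680° + (+134.736°)/2 = -62.680° + 67.368° = +4.688°.

4.688°E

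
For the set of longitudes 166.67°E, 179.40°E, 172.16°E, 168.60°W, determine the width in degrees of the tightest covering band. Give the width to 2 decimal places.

24.73°

Sort the longitudes: -168.60°, +166.67°, +172.16°, +179.40°.
Eastward gaps between consecutive values (wrapping around): 335.27°, 5.49°, 7.24°, 12.00°.
Largest gap = 335.27° ⇒ minimal covering band is its complement: 360° − 335.27° = 24.73°.
Band runs from +166.67° eastward to -168.60°, crossing the antimeridian.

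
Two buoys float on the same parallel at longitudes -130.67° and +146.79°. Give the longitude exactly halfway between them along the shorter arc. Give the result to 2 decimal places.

Signed shortest Δλ from -130.67° to +146.79° is -82.54°.
Midpoint longitude = -130.67° + (-82.54°)/2 = -130.67° − 41.27° = -171.94°.
(The naïve average (-130.67 + +146.79)/2 = 8.06° is on the wrong side of the globe.)

-171.94°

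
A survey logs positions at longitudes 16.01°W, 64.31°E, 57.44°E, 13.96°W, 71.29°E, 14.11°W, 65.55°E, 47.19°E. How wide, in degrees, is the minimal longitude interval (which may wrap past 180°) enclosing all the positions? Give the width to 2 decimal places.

Sort the longitudes: -16.01°, -14.11°, -13.96°, +47.19°, +57.44°, +64.31°, +65.55°, +71.29°.
Eastward gaps between consecutive values (wrapping around): 1.90°, 0.15°, 61.15°, 10.25°, 6.87°, 1.24°, 5.74°, 272.70°.
Largest gap = 272.70° ⇒ minimal covering band is its complement: 360° − 272.70° = 87.30°.
Band runs from -16.01° eastward to +71.29°.

87.30°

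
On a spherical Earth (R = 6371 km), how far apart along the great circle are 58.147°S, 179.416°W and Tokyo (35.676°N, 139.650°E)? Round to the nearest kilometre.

11106 km

Δλ = 139.650 − -179.416 = 319.066°; wrapped into (−180°, 180°]: -40.934°.
Δφ = 35.676 − -58.147 = 93.823°.
a = sin²(Δφ/2) + cos φ₁ · cos φ₂ · sin²(Δλ/2) = 0.585753.
c = 2·atan2(√a, √(1−a)) = 1.74315 rad → d = 6371·c ≈ 11105.64 km.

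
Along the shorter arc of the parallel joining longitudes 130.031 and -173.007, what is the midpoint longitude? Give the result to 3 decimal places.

Signed shortest Δλ from +130.031° to -173.007° is +56.962°.
Midpoint longitude = +130.031° + (+56.962°)/2 = +130.031° + 28.481° = +158.512°.
(The naïve average (+130.031 + -173.007)/2 = -21.488° is on the wrong side of the globe.)

+158.512°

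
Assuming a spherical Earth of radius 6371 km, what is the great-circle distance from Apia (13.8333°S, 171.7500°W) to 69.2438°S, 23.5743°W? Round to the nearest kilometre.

10446 km

Δλ = -23.5743 − -171.7500 = 148.1757°.
Δφ = -69.2438 − -13.8333 = -55.4105°.
a = sin²(Δφ/2) + cos φ₁ · cos φ₂ · sin²(Δλ/2) = 0.534401.
c = 2·atan2(√a, √(1−a)) = 1.63965 rad → d = 6371·c ≈ 10446.23 km.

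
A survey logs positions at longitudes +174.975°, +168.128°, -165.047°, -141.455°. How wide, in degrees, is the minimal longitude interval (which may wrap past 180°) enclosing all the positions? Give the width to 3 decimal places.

50.417°

Sort the longitudes: -165.047°, -141.455°, +168.128°, +174.975°.
Eastward gaps between consecutive values (wrapping around): 23.592°, 309.583°, 6.847°, 19.978°.
Largest gap = 309.583° ⇒ minimal covering band is its complement: 360° − 309.583° = 50.417°.
Band runs from +168.128° eastward to -141.455°, crossing the antimeridian.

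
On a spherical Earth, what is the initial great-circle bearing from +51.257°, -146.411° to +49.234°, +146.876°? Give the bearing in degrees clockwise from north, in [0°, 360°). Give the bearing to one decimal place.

Δλ = 146.876 − -146.411 = 293.287°; wrapped into (−180°, 180°]: -66.713°.
θ = atan2( sin Δλ · cos φ₂ , cos φ₁ · sin φ₂ − sin φ₁ · cos φ₂ · cos Δλ )
  = atan2(-0.59978, 0.27265) = -65.554° → normalised to [0°, 360°): 294.446°.

294.4°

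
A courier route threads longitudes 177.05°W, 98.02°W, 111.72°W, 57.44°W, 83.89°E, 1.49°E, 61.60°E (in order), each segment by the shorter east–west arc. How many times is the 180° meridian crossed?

Leg 1: -177.05° → -98.02°, shortest Δλ = 79.03° (east) — does not cross 180°.
Leg 2: -98.02° → -111.72°, shortest Δλ = -13.7° (west) — does not cross 180°.
Leg 3: -111.72° → -57.44°, shortest Δλ = 54.28° (east) — does not cross 180°.
Leg 4: -57.44° → +83.89°, shortest Δλ = 141.33° (east) — does not cross 180°.
Leg 5: +83.89° → +1.49°, shortest Δλ = -82.4° (west) — does not cross 180°.
Leg 6: +1.49° → +61.60°, shortest Δλ = 60.11° (east) — does not cross 180°.
Total crossings: 0.

0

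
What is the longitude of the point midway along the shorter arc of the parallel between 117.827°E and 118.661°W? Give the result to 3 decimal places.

179.583°E

Signed shortest Δλ from +117.827° to -118.661° is +123.512°.
Midpoint longitude = +117.827° + (+123.512°)/2 = +117.827° + 61.756° = +179.583°.
(The naïve average (+117.827 + -118.661)/2 = -0.417° is on the wrong side of the globe.)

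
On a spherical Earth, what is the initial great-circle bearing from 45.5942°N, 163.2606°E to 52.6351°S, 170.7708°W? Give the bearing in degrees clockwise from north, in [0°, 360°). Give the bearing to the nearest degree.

164°

Δλ = -170.7708 − 163.2606 = -334.0314°; wrapped into (−180°, 180°]: 25.9686°.
θ = atan2( sin Δλ · cos φ₂ , cos φ₁ · sin φ₂ − sin φ₁ · cos φ₂ · cos Δλ )
  = atan2(0.26574, -0.94593) = 164.308° → normalised to [0°, 360°): 164.308°.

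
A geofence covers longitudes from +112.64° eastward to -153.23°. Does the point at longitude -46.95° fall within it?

Band width going east from +112.64° to -153.23°: ((-153.23 − 112.64) mod 360) = 94.13°.
Offset of -46.95° east of the west edge: ((-46.95 − 112.64) mod 360) = 200.41°.
200.41° > 94.13° ⇒ outside.

No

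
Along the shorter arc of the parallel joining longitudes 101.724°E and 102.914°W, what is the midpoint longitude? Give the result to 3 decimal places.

179.405°E

Signed shortest Δλ from +101.724° to -102.914° is +155.362°.
Midpoint longitude = +101.724° + (+155.362°)/2 = +101.724° + 77.681° = +179.405°.
(The naïve average (+101.724 + -102.914)/2 = -0.595° is on the wrong side of the globe.)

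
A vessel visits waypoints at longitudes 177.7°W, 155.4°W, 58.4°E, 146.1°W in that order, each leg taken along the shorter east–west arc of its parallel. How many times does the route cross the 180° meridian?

2

Leg 1: -177.7° → -155.4°, shortest Δλ = 22.3° (east) — does not cross 180°.
Leg 2: -155.4° → +58.4°, shortest Δλ = -146.2° (west) — crosses 180°.
Leg 3: +58.4° → -146.1°, shortest Δλ = 155.5° (east) — crosses 180°.
Total crossings: 2.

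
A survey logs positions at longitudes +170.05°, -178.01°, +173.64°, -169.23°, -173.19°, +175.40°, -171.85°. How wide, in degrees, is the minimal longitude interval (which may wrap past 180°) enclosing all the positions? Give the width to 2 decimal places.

20.72°

Sort the longitudes: -178.01°, -173.19°, -171.85°, -169.23°, +170.05°, +173.64°, +175.40°.
Eastward gaps between consecutive values (wrapping around): 4.82°, 1.34°, 2.62°, 339.28°, 3.59°, 1.76°, 6.59°.
Largest gap = 339.28° ⇒ minimal covering band is its complement: 360° − 339.28° = 20.72°.
Band runs from +170.05° eastward to -169.23°, crossing the antimeridian.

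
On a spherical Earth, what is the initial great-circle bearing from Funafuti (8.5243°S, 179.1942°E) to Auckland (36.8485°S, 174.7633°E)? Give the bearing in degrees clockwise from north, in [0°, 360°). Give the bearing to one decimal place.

187.4°

Δλ = 174.7633 − 179.1942 = -4.4309°.
θ = atan2( sin Δλ · cos φ₂ , cos φ₁ · sin φ₂ − sin φ₁ · cos φ₂ · cos Δλ )
  = atan2(-0.06182, -0.47481) = -172.582° → normalised to [0°, 360°): 187.418°.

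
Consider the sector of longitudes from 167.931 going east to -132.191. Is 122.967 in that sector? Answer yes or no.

No

Band width going east from +167.931° to -132.191°: ((-132.191 − 167.931) mod 360) = 59.878°.
Offset of +122.967° east of the west edge: ((122.967 − 167.931) mod 360) = 315.036°.
315.036° > 59.878° ⇒ outside.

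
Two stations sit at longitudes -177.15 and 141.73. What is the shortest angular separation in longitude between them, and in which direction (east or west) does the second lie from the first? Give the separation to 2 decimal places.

41.12° west

Raw difference: 141.73 − -177.15 = 318.88°.
Normalise into (−180°, 180°]: 318.88° − 360° = -41.12°.
Negative ⇒ the second point lies to the west; separation 41.12°.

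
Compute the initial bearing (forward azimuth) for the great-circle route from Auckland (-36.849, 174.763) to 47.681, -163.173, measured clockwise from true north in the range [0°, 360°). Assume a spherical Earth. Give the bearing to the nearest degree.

15°

Δλ = -163.173 − 174.763 = -337.936°; wrapped into (−180°, 180°]: 22.064°.
θ = atan2( sin Δλ · cos φ₂ , cos φ₁ · sin φ₂ − sin φ₁ · cos φ₂ · cos Δλ )
  = atan2(0.25290, 0.96588) = 14.673° → normalised to [0°, 360°): 14.673°.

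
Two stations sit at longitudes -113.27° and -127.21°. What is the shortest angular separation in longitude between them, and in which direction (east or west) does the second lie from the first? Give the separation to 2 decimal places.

13.94° west

Raw difference: -127.21 − -113.27 = -13.94°.
Normalise into (−180°, 180°]: -13.94° stays -13.94°.
Negative ⇒ the second point lies to the west; separation 13.94°.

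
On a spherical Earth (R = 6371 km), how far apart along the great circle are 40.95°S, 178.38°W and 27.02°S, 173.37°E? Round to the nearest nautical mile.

Δλ = 173.37 − -178.38 = 351.75°; wrapped into (−180°, 180°]: -8.25°.
Δφ = -27.02 − -40.95 = 13.93°.
a = sin²(Δφ/2) + cos φ₁ · cos φ₂ · sin²(Δλ/2) = 0.018186.
c = 2·atan2(√a, √(1−a)) = 0.27054 rad → d = 6371·c ≈ 1723.59 km ≈ 930.66 nmi.

931 nmi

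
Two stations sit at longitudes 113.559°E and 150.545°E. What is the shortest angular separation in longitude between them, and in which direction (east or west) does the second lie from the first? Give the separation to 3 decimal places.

36.986° east

Raw difference: 150.545 − 113.559 = 36.986°.
Normalise into (−180°, 180°]: 36.986° stays 36.986°.
Positive ⇒ the second point lies to the east; separation 36.986°.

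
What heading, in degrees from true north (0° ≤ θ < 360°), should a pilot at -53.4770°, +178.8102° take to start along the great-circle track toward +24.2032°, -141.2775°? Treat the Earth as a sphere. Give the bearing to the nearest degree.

36°

Δλ = -141.2775 − 178.8102 = -320.0877°; wrapped into (−180°, 180°]: 39.9123°.
θ = atan2( sin Δλ · cos φ₂ , cos φ₁ · sin φ₂ − sin φ₁ · cos φ₂ · cos Δλ )
  = atan2(0.58521, 0.80621) = 35.975° → normalised to [0°, 360°): 35.975°.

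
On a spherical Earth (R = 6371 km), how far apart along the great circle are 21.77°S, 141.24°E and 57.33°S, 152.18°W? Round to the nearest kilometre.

6587 km

Δλ = -152.18 − 141.24 = -293.42°; wrapped into (−180°, 180°]: 66.58°.
Δφ = -57.33 − -21.77 = -35.56°.
a = sin²(Δφ/2) + cos φ₁ · cos φ₂ · sin²(Δλ/2) = 0.244271.
c = 2·atan2(√a, √(1−a)) = 1.03392 rad → d = 6371·c ≈ 6587.08 km.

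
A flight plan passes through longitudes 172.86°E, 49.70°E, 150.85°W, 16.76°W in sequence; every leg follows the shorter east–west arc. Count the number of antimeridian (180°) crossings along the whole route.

1

Leg 1: +172.86° → +49.70°, shortest Δλ = -123.16° (west) — does not cross 180°.
Leg 2: +49.70° → -150.85°, shortest Δλ = 159.45° (east) — crosses 180°.
Leg 3: -150.85° → -16.76°, shortest Δλ = 134.09° (east) — does not cross 180°.
Total crossings: 1.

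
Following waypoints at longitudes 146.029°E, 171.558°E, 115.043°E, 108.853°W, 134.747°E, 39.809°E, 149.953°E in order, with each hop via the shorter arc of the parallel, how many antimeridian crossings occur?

Leg 1: +146.029° → +171.558°, shortest Δλ = 25.529° (east) — does not cross 180°.
Leg 2: +171.558° → +115.043°, shortest Δλ = -56.515° (west) — does not cross 180°.
Leg 3: +115.043° → -108.853°, shortest Δλ = 136.104° (east) — crosses 180°.
Leg 4: -108.853° → +134.747°, shortest Δλ = -116.4° (west) — crosses 180°.
Leg 5: +134.747° → +39.809°, shortest Δλ = -94.938° (west) — does not cross 180°.
Leg 6: +39.809° → +149.953°, shortest Δλ = 110.144° (east) — does not cross 180°.
Total crossings: 2.

2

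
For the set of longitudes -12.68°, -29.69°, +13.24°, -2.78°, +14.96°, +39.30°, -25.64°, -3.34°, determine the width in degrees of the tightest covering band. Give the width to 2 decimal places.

68.99°

Sort the longitudes: -29.69°, -25.64°, -12.68°, -3.34°, -2.78°, +13.24°, +14.96°, +39.30°.
Eastward gaps between consecutive values (wrapping around): 4.05°, 12.96°, 9.34°, 0.56°, 16.02°, 1.72°, 24.34°, 291.01°.
Largest gap = 291.01° ⇒ minimal covering band is its complement: 360° − 291.01° = 68.99°.
Band runs from -29.69° eastward to +39.30°.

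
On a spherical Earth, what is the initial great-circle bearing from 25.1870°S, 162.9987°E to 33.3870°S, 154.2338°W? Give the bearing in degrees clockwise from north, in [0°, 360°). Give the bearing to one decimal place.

112.7°

Δλ = -154.2338 − 162.9987 = -317.2325°; wrapped into (−180°, 180°]: 42.7675°.
θ = atan2( sin Δλ · cos φ₂ , cos φ₁ · sin φ₂ − sin φ₁ · cos φ₂ · cos Δλ )
  = atan2(0.56697, -0.23711) = 112.695° → normalised to [0°, 360°): 112.695°.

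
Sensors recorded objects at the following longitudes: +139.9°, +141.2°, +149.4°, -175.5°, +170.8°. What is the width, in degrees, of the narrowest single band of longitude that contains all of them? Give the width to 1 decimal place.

Sort the longitudes: -175.5°, +139.9°, +141.2°, +149.4°, +170.8°.
Eastward gaps between consecutive values (wrapping around): 315.4°, 1.3°, 8.2°, 21.4°, 13.7°.
Largest gap = 315.4° ⇒ minimal covering band is its complement: 360° − 315.4° = 44.6°.
Band runs from +139.9° eastward to -175.5°, crossing the antimeridian.

44.6°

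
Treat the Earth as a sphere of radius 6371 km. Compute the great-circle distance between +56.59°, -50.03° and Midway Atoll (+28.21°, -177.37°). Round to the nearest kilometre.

Δλ = -177.37 − -50.03 = -127.34°.
Δφ = 28.21 − 56.59 = -28.38°.
a = sin²(Δφ/2) + cos φ₁ · cos φ₂ · sin²(Δλ/2) = 0.449859.
c = 2·atan2(√a, √(1−a)) = 1.47035 rad → d = 6371·c ≈ 9367.57 km.

9368 km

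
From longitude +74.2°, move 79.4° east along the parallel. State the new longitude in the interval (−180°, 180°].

Start at +74.2°; shift +79.4° → +153.6°.
+153.6° already lies in (−180°, 180°].

+153.6°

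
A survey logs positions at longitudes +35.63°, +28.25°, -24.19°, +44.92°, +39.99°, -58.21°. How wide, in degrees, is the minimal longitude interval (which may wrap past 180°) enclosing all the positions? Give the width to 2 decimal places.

103.13°

Sort the longitudes: -58.21°, -24.19°, +28.25°, +35.63°, +39.99°, +44.92°.
Eastward gaps between consecutive values (wrapping around): 34.02°, 52.44°, 7.38°, 4.36°, 4.93°, 256.87°.
Largest gap = 256.87° ⇒ minimal covering band is its complement: 360° − 256.87° = 103.13°.
Band runs from -58.21° eastward to +44.92°.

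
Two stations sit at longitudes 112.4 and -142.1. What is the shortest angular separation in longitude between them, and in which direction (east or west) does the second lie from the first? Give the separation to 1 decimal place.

105.5° east

Raw difference: -142.1 − 112.4 = -254.5°.
Normalise into (−180°, 180°]: -254.5° + 360° = 105.5°.
Positive ⇒ the second point lies to the east; separation 105.5°.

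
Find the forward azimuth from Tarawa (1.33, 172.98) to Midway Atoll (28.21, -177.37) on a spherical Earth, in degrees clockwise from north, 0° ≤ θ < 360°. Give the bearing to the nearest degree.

Δλ = -177.37 − 172.98 = -350.35°; wrapped into (−180°, 180°]: 9.65°.
θ = atan2( sin Δλ · cos φ₂ , cos φ₁ · sin φ₂ − sin φ₁ · cos φ₂ · cos Δλ )
  = atan2(0.14772, 0.45241) = 18.082° → normalised to [0°, 360°): 18.082°.

18°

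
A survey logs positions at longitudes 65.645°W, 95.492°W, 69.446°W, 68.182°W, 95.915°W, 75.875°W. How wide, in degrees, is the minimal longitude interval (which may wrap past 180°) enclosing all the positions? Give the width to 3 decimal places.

Sort the longitudes: -95.915°, -95.492°, -75.875°, -69.446°, -68.182°, -65.645°.
Eastward gaps between consecutive values (wrapping around): 0.423°, 19.617°, 6.429°, 1.264°, 2.537°, 329.730°.
Largest gap = 329.730° ⇒ minimal covering band is its complement: 360° − 329.730° = 30.270°.
Band runs from -95.915° eastward to -65.645°.

30.270°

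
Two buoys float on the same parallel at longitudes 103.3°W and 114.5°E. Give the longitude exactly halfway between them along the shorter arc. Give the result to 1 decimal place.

Signed shortest Δλ from -103.3° to +114.5° is -142.2°.
Midpoint longitude = -103.3° + (-142.2°)/2 = -103.3° − 71.1° = -174.4°.
(The naïve average (-103.3 + +114.5)/2 = 5.6° is on the wrong side of the globe.)

174.4°W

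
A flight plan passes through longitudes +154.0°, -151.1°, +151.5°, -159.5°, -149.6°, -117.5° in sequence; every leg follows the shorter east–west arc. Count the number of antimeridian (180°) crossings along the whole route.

Leg 1: +154.0° → -151.1°, shortest Δλ = 54.9° (east) — crosses 180°.
Leg 2: -151.1° → +151.5°, shortest Δλ = -57.4° (west) — crosses 180°.
Leg 3: +151.5° → -159.5°, shortest Δλ = 49.0° (east) — crosses 180°.
Leg 4: -159.5° → -149.6°, shortest Δλ = 9.9° (east) — does not cross 180°.
Leg 5: -149.6° → -117.5°, shortest Δλ = 32.1° (east) — does not cross 180°.
Total crossings: 3.

3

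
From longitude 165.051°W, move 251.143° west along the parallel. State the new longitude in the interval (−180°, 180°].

Start at -165.051°; shift −251.143° → -416.194°.
-416.194° lies outside (−180°, 180°]; add 360° → -56.194°.

56.194°W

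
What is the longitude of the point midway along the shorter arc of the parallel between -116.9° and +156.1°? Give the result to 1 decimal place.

-160.4°

Signed shortest Δλ from -116.9° to +156.1° is -87.0°.
Midpoint longitude = -116.9° + (-87.0°)/2 = -116.9° − 43.5° = -160.4°.
(The naïve average (-116.9 + +156.1)/2 = 19.6° is on the wrong side of the globe.)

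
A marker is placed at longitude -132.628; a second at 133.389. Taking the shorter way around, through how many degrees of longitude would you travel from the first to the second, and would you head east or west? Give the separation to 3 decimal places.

93.983° west

Raw difference: 133.389 − -132.628 = 266.017°.
Normalise into (−180°, 180°]: 266.017° − 360° = -93.983°.
Negative ⇒ the second point lies to the west; separation 93.983°.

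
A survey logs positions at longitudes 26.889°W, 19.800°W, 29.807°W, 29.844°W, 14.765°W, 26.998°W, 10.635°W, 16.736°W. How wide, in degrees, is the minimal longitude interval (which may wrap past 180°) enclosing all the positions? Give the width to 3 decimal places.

19.209°

Sort the longitudes: -29.844°, -29.807°, -26.998°, -26.889°, -19.800°, -16.736°, -14.765°, -10.635°.
Eastward gaps between consecutive values (wrapping around): 0.037°, 2.809°, 0.109°, 7.089°, 3.064°, 1.971°, 4.130°, 340.791°.
Largest gap = 340.791° ⇒ minimal covering band is its complement: 360° − 340.791° = 19.209°.
Band runs from -29.844° eastward to -10.635°.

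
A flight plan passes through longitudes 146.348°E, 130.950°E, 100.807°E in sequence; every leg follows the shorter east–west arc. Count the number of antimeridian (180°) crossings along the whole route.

0

Leg 1: +146.348° → +130.950°, shortest Δλ = -15.398° (west) — does not cross 180°.
Leg 2: +130.950° → +100.807°, shortest Δλ = -30.143° (west) — does not cross 180°.
Total crossings: 0.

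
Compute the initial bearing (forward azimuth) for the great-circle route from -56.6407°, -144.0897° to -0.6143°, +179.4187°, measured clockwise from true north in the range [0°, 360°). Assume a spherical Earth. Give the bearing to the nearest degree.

318°

Δλ = 179.4187 − -144.0897 = 323.5084°; wrapped into (−180°, 180°]: -36.4916°.
θ = atan2( sin Δλ · cos φ₂ , cos φ₁ · sin φ₂ − sin φ₁ · cos φ₂ · cos Δλ )
  = atan2(-0.59467, 0.66555) = -41.781° → normalised to [0°, 360°): 318.219°.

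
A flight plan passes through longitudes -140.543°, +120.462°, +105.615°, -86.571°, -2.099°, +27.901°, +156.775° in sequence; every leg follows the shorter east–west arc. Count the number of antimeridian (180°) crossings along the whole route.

2

Leg 1: -140.543° → +120.462°, shortest Δλ = -98.995° (west) — crosses 180°.
Leg 2: +120.462° → +105.615°, shortest Δλ = -14.847° (west) — does not cross 180°.
Leg 3: +105.615° → -86.571°, shortest Δλ = 167.814° (east) — crosses 180°.
Leg 4: -86.571° → -2.099°, shortest Δλ = 84.472° (east) — does not cross 180°.
Leg 5: -2.099° → +27.901°, shortest Δλ = 30.0° (east) — does not cross 180°.
Leg 6: +27.901° → +156.775°, shortest Δλ = 128.874° (east) — does not cross 180°.
Total crossings: 2.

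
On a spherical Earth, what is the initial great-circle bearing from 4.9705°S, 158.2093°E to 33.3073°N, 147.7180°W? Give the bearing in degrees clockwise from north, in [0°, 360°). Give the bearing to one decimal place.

48.9°

Δλ = -147.7180 − 158.2093 = -305.9273°; wrapped into (−180°, 180°]: 54.0727°.
θ = atan2( sin Δλ · cos φ₂ , cos φ₁ · sin φ₂ − sin φ₁ · cos φ₂ · cos Δλ )
  = atan2(0.67675, 0.58955) = 48.939° → normalised to [0°, 360°): 48.939°.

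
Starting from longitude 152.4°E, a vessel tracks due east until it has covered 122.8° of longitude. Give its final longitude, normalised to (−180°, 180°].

84.8°W

Start at +152.4°; shift +122.8° → +275.2°.
+275.2° lies outside (−180°, 180°]; subtract 360° → -84.8°.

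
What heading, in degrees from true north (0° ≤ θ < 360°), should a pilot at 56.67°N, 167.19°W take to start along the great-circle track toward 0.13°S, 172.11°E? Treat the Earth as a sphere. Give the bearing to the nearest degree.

Δλ = 172.11 − -167.19 = 339.30°; wrapped into (−180°, 180°]: -20.70°.
θ = atan2( sin Δλ · cos φ₂ , cos φ₁ · sin φ₂ − sin φ₁ · cos φ₂ · cos Δλ )
  = atan2(-0.35347, -0.78283) = -155.699° → normalised to [0°, 360°): 204.301°.

204°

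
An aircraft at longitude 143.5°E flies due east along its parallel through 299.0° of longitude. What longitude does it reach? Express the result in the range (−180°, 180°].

Start at +143.5°; shift +299.0° → +442.5°.
+442.5° lies outside (−180°, 180°]; subtract 360° → +82.5°.

82.5°E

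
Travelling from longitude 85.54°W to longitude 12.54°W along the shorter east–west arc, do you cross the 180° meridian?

No

Signed shortest Δλ = ((-12.54 − -85.54 + 180) mod 360) − 180 = 73.0°.
Going east by 73.0° from -85.54° reaches -12.54° without touching 180°.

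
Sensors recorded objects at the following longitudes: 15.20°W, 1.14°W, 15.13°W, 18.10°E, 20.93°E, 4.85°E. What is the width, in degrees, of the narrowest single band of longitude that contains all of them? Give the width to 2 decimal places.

36.13°

Sort the longitudes: -15.20°, -15.13°, -1.14°, +4.85°, +18.10°, +20.93°.
Eastward gaps between consecutive values (wrapping around): 0.07°, 13.99°, 5.99°, 13.25°, 2.83°, 323.87°.
Largest gap = 323.87° ⇒ minimal covering band is its complement: 360° − 323.87° = 36.13°.
Band runs from -15.20° eastward to +20.93°.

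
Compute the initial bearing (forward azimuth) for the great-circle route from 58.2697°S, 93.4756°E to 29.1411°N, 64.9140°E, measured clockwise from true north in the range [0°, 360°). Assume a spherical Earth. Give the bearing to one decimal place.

335.3°

Δλ = 64.9140 − 93.4756 = -28.5616°.
θ = atan2( sin Δλ · cos φ₂ , cos φ₁ · sin φ₂ − sin φ₁ · cos φ₂ · cos Δλ )
  = atan2(-0.41759, 0.90857) = -24.684° → normalised to [0°, 360°): 335.316°.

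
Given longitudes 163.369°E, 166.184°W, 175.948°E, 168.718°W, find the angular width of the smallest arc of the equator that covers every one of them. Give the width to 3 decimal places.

30.447°

Sort the longitudes: -168.718°, -166.184°, +163.369°, +175.948°.
Eastward gaps between consecutive values (wrapping around): 2.534°, 329.553°, 12.579°, 15.334°.
Largest gap = 329.553° ⇒ minimal covering band is its complement: 360° − 329.553° = 30.447°.
Band runs from +163.369° eastward to -166.184°, crossing the antimeridian.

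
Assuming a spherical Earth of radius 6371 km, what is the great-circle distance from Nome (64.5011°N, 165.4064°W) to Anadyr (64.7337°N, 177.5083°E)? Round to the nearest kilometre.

812 km

Δλ = 177.5083 − -165.4064 = 342.9147°; wrapped into (−180°, 180°]: -17.0853°.
Δφ = 64.7337 − 64.5011 = 0.2326°.
a = sin²(Δφ/2) + cos φ₁ · cos φ₂ · sin²(Δλ/2) = 0.004059.
c = 2·atan2(√a, √(1−a)) = 0.12750 rad → d = 6371·c ≈ 812.31 km.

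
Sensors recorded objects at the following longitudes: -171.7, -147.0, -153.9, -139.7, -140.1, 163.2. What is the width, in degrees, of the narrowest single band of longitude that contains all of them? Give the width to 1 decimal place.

57.1°

Sort the longitudes: -171.7°, -153.9°, -147.0°, -140.1°, -139.7°, +163.2°.
Eastward gaps between consecutive values (wrapping around): 17.8°, 6.9°, 6.9°, 0.4°, 302.9°, 25.1°.
Largest gap = 302.9° ⇒ minimal covering band is its complement: 360° − 302.9° = 57.1°.
Band runs from +163.2° eastward to -139.7°, crossing the antimeridian.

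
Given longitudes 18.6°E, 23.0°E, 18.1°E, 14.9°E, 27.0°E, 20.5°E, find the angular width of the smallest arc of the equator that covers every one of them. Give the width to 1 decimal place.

12.1°

Sort the longitudes: +14.9°, +18.1°, +18.6°, +20.5°, +23.0°, +27.0°.
Eastward gaps between consecutive values (wrapping around): 3.2°, 0.5°, 1.9°, 2.5°, 4.0°, 347.9°.
Largest gap = 347.9° ⇒ minimal covering band is its complement: 360° − 347.9° = 12.1°.
Band runs from +14.9° eastward to +27.0°.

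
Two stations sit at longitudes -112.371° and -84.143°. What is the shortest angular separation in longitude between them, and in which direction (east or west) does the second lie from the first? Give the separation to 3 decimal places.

Raw difference: -84.143 − -112.371 = 28.228°.
Normalise into (−180°, 180°]: 28.228° stays 28.228°.
Positive ⇒ the second point lies to the east; separation 28.228°.

28.228° east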